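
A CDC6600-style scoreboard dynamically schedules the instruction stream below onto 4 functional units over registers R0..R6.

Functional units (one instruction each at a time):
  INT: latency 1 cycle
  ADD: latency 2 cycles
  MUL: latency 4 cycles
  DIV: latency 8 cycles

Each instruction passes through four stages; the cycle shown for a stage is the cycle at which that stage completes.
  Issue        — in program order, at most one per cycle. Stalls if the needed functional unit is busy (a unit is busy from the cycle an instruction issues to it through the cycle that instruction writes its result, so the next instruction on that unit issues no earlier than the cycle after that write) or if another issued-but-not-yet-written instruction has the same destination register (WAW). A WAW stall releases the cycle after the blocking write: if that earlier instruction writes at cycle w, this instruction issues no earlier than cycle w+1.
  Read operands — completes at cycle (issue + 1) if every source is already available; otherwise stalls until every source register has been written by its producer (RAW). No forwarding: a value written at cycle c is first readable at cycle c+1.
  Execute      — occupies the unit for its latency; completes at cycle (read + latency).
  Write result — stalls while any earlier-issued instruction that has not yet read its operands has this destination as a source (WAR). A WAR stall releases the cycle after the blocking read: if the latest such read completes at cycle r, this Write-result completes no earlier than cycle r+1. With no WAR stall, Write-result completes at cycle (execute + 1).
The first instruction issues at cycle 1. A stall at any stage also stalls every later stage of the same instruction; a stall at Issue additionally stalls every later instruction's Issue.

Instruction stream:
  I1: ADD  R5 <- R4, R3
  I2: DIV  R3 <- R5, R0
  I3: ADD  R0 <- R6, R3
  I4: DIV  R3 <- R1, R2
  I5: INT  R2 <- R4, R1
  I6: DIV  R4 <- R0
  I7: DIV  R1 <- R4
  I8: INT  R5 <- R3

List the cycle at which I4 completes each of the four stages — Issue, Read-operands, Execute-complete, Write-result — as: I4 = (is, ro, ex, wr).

c1: issue I1 (ADD)
c2: I1 read-ops · issue I2 (DIV)
c4: I1 finished on ADD
c5: I1→R5
c6: I2 read-ops · issue I3 (ADD)
c14: I2 finished on DIV
c15: I2→R3
c16: I3 read-ops · issue I4 (DIV)
c17: I4 read-ops · issue I5 (INT)
c18: I3 finished on ADD · I5 read-ops
c19: I3→R0 · I5 finished on INT
c20: I5→R2
c25: I4 finished on DIV
c26: I4→R3
c27: issue I6 (DIV)
c28: I6 read-ops
c36: I6 finished on DIV
c37: I6→R4
c38: issue I7 (DIV)
c39: I7 read-ops · issue I8 (INT)
c40: I8 read-ops
c41: I8 finished on INT
c42: I8→R5
c47: I7 finished on DIV
c48: I7→R1

I4 = (16, 17, 25, 26)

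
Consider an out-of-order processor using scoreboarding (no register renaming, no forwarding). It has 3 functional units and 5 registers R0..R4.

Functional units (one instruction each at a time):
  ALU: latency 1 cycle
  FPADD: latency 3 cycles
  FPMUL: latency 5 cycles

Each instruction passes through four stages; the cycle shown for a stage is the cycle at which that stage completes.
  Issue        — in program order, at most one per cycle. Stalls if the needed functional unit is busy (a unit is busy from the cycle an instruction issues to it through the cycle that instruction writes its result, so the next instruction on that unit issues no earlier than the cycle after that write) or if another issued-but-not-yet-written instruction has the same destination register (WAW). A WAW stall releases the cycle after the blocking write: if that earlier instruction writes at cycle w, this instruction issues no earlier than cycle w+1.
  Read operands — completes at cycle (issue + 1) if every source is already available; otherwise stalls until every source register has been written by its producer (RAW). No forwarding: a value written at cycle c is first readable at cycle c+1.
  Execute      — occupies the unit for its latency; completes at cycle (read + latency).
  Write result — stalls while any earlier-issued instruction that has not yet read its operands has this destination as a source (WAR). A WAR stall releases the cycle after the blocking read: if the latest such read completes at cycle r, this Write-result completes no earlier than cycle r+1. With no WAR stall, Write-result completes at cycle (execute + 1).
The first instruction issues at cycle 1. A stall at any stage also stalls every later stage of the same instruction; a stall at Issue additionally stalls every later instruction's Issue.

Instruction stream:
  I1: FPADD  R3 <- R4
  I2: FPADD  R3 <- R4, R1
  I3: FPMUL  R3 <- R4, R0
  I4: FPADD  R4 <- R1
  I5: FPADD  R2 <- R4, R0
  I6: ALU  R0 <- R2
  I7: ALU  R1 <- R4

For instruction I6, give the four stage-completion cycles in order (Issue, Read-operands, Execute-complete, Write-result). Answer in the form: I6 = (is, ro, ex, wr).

t=1  I1 issues→FPADD
t=2  I1 reads
t=5  I1 exec-done
t=6  I1 writes R3
t=7  I2 issues→FPADD
t=8  I2 reads
t=11  I2 exec-done
t=12  I2 writes R3
t=13  I3 issues→FPMUL
t=14  I3 reads | I4 issues→FPADD
t=15  I4 reads
t=18  I4 exec-done
t=19  I3 exec-done | I4 writes R4
t=20  I3 writes R3 | I5 issues→FPADD
t=21  I5 reads | I6 issues→ALU
t=24  I5 exec-done
t=25  I5 writes R2
t=26  I6 reads
t=27  I6 exec-done
t=28  I6 writes R0
t=29  I7 issues→ALU
t=30  I7 reads
t=31  I7 exec-done
t=32  I7 writes R1

I6 = (21, 26, 27, 28)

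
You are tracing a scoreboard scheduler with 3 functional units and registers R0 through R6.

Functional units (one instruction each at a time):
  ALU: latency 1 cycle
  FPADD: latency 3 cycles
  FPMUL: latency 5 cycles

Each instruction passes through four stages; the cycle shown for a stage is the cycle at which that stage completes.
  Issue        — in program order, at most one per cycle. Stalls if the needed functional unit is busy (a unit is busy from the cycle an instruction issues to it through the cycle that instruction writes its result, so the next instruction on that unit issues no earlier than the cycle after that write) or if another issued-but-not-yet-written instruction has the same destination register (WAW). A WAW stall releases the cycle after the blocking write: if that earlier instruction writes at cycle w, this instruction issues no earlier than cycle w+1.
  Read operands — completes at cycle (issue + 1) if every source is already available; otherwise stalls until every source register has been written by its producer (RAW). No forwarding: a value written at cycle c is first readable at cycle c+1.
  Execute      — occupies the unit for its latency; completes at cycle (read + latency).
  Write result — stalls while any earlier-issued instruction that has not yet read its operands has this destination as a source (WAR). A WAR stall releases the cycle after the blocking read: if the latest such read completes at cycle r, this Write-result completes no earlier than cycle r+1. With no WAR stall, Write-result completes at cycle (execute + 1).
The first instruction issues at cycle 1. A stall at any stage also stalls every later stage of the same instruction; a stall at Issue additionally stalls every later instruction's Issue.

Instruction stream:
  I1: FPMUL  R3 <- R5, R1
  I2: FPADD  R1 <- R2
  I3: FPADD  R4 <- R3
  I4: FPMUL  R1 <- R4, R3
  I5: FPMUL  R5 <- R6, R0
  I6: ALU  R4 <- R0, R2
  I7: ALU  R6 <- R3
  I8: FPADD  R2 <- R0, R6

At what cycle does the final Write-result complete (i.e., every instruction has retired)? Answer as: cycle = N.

cycle = 34

cycle 1: I1 dispatched to FPMUL
cycle 2: I1 operands ready, I2 dispatched to FPADD
cycle 3: I2 operands ready
cycle 6: I2 complete
cycle 7: I1 complete, R1←I2
cycle 8: R3←I1, I3 dispatched to FPADD
cycle 9: I3 operands ready, I4 dispatched to FPMUL
cycle 12: I3 complete
cycle 13: R4←I3
cycle 14: I4 operands ready
cycle 19: I4 complete
cycle 20: R1←I4
cycle 21: I5 dispatched to FPMUL
cycle 22: I5 operands ready, I6 dispatched to ALU
cycle 23: I6 operands ready
cycle 24: I6 complete
cycle 25: R4←I6
cycle 26: I7 dispatched to ALU
cycle 27: I5 complete, I7 operands ready, I8 dispatched to FPADD
cycle 28: R5←I5, I7 complete
cycle 29: R6←I7
cycle 30: I8 operands ready
cycle 33: I8 complete
cycle 34: R2←I8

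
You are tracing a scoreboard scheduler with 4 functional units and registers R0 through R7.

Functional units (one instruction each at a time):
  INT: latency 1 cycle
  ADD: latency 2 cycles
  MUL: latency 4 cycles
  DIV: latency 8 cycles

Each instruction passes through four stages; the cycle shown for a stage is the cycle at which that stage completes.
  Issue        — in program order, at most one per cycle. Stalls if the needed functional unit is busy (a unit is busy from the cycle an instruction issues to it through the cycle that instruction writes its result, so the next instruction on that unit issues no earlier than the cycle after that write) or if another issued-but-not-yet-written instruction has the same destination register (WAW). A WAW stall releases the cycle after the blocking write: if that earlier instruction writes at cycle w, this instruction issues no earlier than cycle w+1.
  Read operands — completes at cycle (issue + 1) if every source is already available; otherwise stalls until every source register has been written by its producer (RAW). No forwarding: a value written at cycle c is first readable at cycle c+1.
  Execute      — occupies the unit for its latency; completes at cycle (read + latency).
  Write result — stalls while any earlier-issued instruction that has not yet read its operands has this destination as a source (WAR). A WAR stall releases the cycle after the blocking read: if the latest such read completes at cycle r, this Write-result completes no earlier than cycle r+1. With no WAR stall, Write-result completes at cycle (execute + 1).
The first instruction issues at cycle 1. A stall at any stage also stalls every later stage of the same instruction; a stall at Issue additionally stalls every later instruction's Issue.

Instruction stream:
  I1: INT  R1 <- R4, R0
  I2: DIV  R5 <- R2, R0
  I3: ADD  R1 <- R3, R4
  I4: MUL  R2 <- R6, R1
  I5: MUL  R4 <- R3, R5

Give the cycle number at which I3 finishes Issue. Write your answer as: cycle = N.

cycle = 5

[1] I1 dispatched to INT
[2] I1 operands ready · I2 dispatched to DIV
[3] I1 complete · I2 operands ready
[4] R1←I1
[5] I3 dispatched to ADD
[6] I3 operands ready · I4 dispatched to MUL
[8] I3 complete
[9] R1←I3
[10] I4 operands ready
[11] I2 complete
[12] R5←I2
[14] I4 complete
[15] R2←I4
[16] I5 dispatched to MUL
[17] I5 operands ready
[21] I5 complete
[22] R4←I5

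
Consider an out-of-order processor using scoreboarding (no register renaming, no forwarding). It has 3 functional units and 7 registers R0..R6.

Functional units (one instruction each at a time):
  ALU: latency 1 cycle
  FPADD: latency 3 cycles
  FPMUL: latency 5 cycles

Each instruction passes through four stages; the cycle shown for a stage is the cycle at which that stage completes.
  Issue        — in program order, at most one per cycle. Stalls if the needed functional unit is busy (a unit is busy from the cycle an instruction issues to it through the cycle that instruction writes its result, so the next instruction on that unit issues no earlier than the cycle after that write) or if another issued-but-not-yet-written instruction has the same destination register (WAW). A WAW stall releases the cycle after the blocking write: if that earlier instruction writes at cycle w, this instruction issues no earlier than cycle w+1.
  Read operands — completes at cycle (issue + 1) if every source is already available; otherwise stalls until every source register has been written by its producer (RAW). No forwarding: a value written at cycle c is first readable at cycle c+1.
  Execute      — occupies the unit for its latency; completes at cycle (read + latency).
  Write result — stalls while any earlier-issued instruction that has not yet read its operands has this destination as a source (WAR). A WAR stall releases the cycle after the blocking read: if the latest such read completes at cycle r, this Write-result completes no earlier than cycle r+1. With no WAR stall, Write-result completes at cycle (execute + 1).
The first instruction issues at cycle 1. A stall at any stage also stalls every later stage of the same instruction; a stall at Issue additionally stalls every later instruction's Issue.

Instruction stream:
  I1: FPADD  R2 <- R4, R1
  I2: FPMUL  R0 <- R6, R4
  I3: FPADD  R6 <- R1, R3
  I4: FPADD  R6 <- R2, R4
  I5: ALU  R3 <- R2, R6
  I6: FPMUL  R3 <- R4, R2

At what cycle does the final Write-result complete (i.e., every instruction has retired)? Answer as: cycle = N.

cycle = 29

I1: IS=1 RO=2 EX=5 WR=6
I2: IS=2 RO=3 EX=8 WR=9
I3: IS=7 RO=8 EX=11 WR=12  [struct: FPADD busy until I1 writes@6]
I4: IS=13 RO=14 EX=17 WR=18  [struct: FPADD busy until I3 writes@12]
I5: IS=14 RO=19 EX=20 WR=21  [RAW R6: wait I4 write@18]
I6: IS=22 RO=23 EX=28 WR=29  [WAW R3: wait I5 write@21]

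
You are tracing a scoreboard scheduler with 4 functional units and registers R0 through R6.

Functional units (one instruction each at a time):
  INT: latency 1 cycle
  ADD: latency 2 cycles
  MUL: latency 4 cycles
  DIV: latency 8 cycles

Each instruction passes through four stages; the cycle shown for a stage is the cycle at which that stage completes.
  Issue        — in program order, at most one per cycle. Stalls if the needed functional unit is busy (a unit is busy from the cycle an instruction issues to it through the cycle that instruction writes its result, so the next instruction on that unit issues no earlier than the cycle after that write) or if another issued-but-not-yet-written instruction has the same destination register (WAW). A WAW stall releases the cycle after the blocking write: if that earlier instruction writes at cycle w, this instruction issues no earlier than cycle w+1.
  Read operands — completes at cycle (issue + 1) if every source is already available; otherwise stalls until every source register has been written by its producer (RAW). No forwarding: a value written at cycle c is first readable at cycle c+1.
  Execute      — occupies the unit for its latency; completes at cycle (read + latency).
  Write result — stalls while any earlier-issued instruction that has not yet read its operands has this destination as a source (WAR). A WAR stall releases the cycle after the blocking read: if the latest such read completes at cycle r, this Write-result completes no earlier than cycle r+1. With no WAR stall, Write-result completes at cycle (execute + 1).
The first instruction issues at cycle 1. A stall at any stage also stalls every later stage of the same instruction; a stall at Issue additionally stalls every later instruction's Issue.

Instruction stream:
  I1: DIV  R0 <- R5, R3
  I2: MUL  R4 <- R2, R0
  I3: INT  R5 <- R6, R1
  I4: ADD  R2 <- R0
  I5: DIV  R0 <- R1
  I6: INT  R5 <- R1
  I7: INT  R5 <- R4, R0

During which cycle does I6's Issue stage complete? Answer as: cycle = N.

cycle 1: I1 issues→DIV
cycle 2: I1 reads · I2 issues→MUL
cycle 3: I3 issues→INT
cycle 4: I3 reads · I4 issues→ADD
cycle 5: I3 exec-done
cycle 6: I3 writes R5
cycle 10: I1 exec-done
cycle 11: I1 writes R0
cycle 12: I2 reads · I4 reads · I5 issues→DIV
cycle 13: I5 reads · I6 issues→INT
cycle 14: I4 exec-done · I6 reads
cycle 15: I4 writes R2 · I6 exec-done
cycle 16: I2 exec-done · I6 writes R5
cycle 17: I2 writes R4 · I7 issues→INT
cycle 21: I5 exec-done
cycle 22: I5 writes R0
cycle 23: I7 reads
cycle 24: I7 exec-done
cycle 25: I7 writes R5

cycle = 13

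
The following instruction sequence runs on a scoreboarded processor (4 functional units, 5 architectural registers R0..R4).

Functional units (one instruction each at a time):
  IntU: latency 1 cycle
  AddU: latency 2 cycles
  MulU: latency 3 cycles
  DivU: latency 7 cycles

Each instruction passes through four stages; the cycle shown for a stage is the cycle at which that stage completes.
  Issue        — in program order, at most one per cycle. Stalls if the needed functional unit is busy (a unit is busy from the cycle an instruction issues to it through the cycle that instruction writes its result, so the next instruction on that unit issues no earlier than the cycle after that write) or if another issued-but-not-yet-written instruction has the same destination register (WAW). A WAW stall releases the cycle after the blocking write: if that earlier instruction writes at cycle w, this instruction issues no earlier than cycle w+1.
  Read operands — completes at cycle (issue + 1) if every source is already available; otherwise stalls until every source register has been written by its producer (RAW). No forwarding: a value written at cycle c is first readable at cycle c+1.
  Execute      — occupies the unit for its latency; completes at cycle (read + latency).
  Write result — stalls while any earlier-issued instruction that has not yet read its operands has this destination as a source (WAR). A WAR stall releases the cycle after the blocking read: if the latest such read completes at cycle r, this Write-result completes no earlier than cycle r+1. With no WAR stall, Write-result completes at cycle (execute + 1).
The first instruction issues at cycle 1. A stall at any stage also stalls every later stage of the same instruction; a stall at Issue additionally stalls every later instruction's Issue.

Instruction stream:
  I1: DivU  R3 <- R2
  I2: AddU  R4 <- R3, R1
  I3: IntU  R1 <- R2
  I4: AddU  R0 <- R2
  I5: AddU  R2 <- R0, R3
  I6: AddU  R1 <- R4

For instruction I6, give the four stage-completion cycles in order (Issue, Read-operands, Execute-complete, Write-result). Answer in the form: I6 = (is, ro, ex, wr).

I6 = (25, 26, 28, 29)

c1: I1 dispatched to DivU
c2: I1 operands ready; I2 dispatched to AddU
c3: I3 dispatched to IntU
c4: I3 operands ready
c5: I3 complete
c9: I1 complete
c10: R3←I1
c11: I2 operands ready
c12: R1←I3
c13: I2 complete
c14: R4←I2
c15: I4 dispatched to AddU
c16: I4 operands ready
c18: I4 complete
c19: R0←I4
c20: I5 dispatched to AddU
c21: I5 operands ready
c23: I5 complete
c24: R2←I5
c25: I6 dispatched to AddU
c26: I6 operands ready
c28: I6 complete
c29: R1←I6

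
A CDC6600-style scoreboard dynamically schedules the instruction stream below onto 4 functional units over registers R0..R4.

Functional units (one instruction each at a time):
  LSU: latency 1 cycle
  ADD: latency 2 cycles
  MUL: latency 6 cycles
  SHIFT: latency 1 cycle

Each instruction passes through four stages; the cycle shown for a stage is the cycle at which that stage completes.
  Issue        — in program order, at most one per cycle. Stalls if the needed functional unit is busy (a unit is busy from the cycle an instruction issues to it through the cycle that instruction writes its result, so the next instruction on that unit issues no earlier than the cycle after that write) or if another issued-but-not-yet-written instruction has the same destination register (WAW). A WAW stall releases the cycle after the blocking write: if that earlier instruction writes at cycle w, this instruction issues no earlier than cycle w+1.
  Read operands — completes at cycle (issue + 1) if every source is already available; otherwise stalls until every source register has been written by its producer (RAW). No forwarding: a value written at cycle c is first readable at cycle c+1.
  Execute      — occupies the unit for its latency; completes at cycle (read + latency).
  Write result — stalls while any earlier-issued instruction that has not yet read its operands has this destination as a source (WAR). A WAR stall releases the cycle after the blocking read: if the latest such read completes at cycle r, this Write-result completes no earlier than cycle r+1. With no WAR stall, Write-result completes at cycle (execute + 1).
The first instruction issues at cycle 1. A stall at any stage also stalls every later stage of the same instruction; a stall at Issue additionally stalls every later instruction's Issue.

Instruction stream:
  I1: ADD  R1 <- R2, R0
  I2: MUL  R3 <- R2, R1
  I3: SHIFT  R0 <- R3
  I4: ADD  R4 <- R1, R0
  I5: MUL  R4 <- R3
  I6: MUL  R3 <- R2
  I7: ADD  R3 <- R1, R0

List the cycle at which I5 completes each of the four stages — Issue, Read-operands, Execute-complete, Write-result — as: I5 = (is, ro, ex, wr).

[1] I1 issues→ADD
[2] I1 reads, I2 issues→MUL
[3] I3 issues→SHIFT
[4] I1 exec-done
[5] I1 writes R1
[6] I2 reads, I4 issues→ADD
[12] I2 exec-done
[13] I2 writes R3
[14] I3 reads
[15] I3 exec-done
[16] I3 writes R0
[17] I4 reads
[19] I4 exec-done
[20] I4 writes R4
[21] I5 issues→MUL
[22] I5 reads
[28] I5 exec-done
[29] I5 writes R4
[30] I6 issues→MUL
[31] I6 reads
[37] I6 exec-done
[38] I6 writes R3
[39] I7 issues→ADD
[40] I7 reads
[42] I7 exec-done
[43] I7 writes R3

I5 = (21, 22, 28, 29)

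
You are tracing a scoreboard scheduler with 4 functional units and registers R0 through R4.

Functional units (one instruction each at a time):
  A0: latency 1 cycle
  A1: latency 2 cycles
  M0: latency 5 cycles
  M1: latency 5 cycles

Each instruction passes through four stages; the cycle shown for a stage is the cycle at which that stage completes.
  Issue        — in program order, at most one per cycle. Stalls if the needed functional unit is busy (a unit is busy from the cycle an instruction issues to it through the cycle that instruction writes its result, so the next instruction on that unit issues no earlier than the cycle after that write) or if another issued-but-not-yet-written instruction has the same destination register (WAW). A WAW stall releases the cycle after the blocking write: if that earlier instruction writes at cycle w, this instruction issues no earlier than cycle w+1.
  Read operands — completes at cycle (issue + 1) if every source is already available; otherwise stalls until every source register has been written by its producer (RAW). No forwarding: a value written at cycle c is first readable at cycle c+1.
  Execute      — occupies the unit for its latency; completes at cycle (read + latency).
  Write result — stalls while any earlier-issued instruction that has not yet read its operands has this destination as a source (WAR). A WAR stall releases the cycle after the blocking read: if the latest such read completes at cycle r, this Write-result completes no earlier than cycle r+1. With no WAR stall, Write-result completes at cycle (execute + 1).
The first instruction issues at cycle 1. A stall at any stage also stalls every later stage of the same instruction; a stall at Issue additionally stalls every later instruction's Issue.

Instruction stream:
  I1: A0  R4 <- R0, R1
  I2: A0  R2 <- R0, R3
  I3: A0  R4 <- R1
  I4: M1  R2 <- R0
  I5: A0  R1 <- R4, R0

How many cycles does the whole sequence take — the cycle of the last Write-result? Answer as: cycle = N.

cycle = 17

  I1 | 1 | 2 | 3 | 4
  I2 | 5 | 6 | 7 | 8   struct: A0 busy until I1 writes@4
  I3 | 9 | 10 | 11 | 12   struct: A0 busy until I2 writes@8
  I4 | 10 | 11 | 16 | 17
  I5 | 13 | 14 | 15 | 16   struct: A0 busy until I3 writes@12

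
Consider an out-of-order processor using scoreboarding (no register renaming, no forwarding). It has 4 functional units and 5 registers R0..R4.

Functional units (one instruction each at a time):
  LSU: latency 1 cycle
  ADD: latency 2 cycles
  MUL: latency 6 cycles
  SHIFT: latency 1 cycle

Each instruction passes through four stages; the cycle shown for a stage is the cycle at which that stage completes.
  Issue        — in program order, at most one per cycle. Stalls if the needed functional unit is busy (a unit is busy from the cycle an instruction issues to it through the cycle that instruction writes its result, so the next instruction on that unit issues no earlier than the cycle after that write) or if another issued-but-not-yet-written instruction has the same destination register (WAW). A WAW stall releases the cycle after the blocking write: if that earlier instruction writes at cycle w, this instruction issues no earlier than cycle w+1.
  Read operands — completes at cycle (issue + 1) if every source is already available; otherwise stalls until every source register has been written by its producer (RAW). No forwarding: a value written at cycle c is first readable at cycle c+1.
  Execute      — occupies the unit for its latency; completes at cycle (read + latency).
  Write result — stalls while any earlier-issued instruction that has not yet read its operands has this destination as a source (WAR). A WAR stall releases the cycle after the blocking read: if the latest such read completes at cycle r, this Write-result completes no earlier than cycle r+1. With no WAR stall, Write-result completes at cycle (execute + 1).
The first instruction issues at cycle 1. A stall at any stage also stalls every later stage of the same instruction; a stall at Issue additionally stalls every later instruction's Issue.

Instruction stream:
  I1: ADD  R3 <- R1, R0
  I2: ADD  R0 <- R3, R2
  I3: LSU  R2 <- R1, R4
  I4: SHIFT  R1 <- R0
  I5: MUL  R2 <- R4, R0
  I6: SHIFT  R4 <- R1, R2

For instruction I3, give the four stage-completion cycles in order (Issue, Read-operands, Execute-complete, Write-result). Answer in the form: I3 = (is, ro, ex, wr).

I3 = (7, 8, 9, 10)

I1 -> (1, 2, 4, 5)
I2 -> (6, 7, 9, 10)  // struct: ADD busy until I1 writes@5
I3 -> (7, 8, 9, 10)
I4 -> (8, 11, 12, 13)  // RAW R0: wait I2 write@10
I5 -> (11, 12, 18, 19)  // WAW R2: wait I3 write@10
I6 -> (14, 20, 21, 22)  // struct: SHIFT busy until I4 writes@13, RAW R2: wait I5 write@19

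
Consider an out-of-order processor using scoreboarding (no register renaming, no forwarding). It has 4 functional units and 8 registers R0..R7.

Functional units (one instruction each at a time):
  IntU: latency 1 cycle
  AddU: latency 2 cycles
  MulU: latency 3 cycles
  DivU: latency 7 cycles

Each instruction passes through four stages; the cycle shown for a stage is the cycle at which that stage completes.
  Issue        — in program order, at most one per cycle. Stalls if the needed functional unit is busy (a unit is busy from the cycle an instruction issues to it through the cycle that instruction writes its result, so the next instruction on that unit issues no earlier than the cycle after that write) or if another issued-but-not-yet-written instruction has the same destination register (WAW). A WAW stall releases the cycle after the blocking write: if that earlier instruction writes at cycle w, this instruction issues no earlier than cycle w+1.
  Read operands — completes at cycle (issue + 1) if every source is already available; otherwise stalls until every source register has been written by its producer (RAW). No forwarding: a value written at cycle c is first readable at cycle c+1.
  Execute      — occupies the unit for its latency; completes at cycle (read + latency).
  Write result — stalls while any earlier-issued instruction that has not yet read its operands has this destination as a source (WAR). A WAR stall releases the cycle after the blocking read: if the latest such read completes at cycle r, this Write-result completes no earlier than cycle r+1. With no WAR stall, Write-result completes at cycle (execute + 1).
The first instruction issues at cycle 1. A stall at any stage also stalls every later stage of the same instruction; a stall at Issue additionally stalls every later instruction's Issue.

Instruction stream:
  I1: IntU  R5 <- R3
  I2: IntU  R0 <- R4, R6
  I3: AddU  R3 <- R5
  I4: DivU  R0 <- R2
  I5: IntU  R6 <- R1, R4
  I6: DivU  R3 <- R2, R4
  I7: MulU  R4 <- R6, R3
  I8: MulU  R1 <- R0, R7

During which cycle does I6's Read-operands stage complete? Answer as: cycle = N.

I1 -> (1, 2, 3, 4)
I2 -> (5, 6, 7, 8)  // struct: IntU busy until I1 writes@4
I3 -> (6, 7, 9, 10)
I4 -> (9, 10, 17, 18)  // WAW R0: wait I2 write@8
I5 -> (10, 11, 12, 13)
I6 -> (19, 20, 27, 28)  // struct: DivU busy until I4 writes@18
I7 -> (20, 29, 32, 33)  // RAW R3: wait I6 write@28
I8 -> (34, 35, 38, 39)  // struct: MulU busy until I7 writes@33

cycle = 20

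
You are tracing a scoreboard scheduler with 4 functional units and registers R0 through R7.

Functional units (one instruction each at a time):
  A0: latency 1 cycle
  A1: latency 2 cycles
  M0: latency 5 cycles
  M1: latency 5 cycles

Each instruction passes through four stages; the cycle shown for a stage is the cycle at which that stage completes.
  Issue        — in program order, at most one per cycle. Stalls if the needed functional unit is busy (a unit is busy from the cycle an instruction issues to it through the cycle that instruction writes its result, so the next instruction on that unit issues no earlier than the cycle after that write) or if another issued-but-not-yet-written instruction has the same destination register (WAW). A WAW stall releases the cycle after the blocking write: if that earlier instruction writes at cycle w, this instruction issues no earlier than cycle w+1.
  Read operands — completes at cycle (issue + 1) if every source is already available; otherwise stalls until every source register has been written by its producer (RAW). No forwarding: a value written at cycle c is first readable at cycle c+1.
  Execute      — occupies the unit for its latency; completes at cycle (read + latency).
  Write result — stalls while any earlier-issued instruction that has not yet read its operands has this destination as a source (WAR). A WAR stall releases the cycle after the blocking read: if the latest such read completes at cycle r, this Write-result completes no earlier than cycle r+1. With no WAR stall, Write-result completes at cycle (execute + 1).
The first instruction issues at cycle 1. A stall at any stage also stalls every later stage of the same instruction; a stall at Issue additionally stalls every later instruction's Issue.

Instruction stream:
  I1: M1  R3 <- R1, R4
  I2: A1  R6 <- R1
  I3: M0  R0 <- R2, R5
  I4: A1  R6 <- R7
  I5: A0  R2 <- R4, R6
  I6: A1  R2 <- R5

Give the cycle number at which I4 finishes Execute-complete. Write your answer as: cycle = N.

cycle = 10

  I1 | 1 | 2 | 7 | 8
  I2 | 2 | 3 | 5 | 6
  I3 | 3 | 4 | 9 | 10
  I4 | 7 | 8 | 10 | 11   struct: A1 busy until I2 writes@6
  I5 | 8 | 12 | 13 | 14   RAW R6: wait I4 write@11
  I6 | 15 | 16 | 18 | 19   WAW R2: wait I5 write@14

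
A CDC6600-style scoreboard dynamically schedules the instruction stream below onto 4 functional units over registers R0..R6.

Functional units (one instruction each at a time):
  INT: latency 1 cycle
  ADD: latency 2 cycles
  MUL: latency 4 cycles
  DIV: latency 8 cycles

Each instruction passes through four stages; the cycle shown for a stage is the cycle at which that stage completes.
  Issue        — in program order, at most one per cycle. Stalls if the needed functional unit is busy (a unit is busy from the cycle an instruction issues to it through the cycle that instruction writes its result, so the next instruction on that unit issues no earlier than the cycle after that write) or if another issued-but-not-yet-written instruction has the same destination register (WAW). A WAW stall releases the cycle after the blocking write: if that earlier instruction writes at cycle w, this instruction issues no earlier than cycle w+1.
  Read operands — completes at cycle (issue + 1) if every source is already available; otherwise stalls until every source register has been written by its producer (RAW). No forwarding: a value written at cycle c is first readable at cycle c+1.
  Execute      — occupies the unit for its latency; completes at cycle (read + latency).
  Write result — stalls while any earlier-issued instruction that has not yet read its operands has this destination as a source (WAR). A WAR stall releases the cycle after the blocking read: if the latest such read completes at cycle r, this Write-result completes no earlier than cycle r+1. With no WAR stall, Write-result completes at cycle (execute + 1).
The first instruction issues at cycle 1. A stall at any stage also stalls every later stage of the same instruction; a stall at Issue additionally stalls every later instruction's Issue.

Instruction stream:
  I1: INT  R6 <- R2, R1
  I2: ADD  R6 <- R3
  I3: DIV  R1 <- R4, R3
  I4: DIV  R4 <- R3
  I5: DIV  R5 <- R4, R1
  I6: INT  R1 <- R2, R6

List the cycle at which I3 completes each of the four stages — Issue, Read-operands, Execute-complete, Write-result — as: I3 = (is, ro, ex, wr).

I3 = (6, 7, 15, 16)

I1: IS=1 RO=2 EX=3 WR=4
I2: IS=5 RO=6 EX=8 WR=9  [WAW R6: wait I1 write@4]
I3: IS=6 RO=7 EX=15 WR=16
I4: IS=17 RO=18 EX=26 WR=27  [struct: DIV busy until I3 writes@16]
I5: IS=28 RO=29 EX=37 WR=38  [struct: DIV busy until I4 writes@27]
I6: IS=29 RO=30 EX=31 WR=32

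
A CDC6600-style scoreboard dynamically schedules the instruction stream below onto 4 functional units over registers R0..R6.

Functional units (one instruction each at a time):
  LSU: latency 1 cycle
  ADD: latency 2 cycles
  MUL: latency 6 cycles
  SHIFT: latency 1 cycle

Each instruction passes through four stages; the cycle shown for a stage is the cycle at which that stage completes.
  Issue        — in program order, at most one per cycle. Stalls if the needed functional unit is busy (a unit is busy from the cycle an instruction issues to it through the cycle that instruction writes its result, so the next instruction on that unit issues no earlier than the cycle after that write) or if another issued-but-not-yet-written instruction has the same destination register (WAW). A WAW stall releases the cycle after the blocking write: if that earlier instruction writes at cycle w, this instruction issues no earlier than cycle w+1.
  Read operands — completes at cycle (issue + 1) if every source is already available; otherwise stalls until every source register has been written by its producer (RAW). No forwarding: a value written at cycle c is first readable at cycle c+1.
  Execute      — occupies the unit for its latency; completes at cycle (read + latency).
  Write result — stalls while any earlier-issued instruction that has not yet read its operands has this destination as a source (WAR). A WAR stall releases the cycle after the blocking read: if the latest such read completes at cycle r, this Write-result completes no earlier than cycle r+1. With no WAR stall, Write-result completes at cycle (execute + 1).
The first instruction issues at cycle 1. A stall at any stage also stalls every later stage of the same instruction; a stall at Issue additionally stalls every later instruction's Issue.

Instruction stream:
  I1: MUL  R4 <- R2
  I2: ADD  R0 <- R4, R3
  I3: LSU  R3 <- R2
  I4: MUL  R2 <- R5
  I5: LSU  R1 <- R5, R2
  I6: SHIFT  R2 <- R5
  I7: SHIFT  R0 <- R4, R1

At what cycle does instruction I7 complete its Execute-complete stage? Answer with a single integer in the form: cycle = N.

cycle = 25

I1: IS=1 RO=2 EX=8 WR=9
I2: IS=2 RO=10 EX=12 WR=13  [RAW R4: wait I1 write@9]
I3: IS=3 RO=4 EX=5 WR=11  [WAR R3: wait I2 read@10]
I4: IS=10 RO=11 EX=17 WR=18  [struct: MUL busy until I1 writes@9]
I5: IS=12 RO=19 EX=20 WR=21  [struct: LSU busy until I3 writes@11; RAW R2: wait I4 write@18]
I6: IS=19 RO=20 EX=21 WR=22  [WAW R2: wait I4 write@18]
I7: IS=23 RO=24 EX=25 WR=26  [struct: SHIFT busy until I6 writes@22]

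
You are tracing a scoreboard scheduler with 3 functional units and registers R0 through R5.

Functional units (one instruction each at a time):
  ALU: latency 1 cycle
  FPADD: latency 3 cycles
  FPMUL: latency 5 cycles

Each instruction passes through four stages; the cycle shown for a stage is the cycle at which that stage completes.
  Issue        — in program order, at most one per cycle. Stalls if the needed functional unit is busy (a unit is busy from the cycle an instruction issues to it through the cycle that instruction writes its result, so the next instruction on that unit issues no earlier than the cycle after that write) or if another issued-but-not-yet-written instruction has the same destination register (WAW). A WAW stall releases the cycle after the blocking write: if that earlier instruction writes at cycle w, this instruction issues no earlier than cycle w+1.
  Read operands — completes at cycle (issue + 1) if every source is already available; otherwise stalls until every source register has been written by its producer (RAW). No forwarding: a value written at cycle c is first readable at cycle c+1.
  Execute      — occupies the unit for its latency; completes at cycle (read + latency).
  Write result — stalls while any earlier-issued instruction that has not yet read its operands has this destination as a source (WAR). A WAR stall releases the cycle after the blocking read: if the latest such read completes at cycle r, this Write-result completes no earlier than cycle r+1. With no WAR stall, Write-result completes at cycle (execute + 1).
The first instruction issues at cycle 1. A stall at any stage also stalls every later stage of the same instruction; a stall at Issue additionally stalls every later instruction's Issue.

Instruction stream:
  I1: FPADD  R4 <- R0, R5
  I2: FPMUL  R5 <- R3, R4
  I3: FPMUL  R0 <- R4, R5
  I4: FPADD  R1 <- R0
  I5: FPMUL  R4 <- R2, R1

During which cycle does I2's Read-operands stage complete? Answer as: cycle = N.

[1] I1 dispatched to FPADD
[2] I1 operands ready; I2 dispatched to FPMUL
[5] I1 complete
[6] R4←I1
[7] I2 operands ready
[12] I2 complete
[13] R5←I2
[14] I3 dispatched to FPMUL
[15] I3 operands ready; I4 dispatched to FPADD
[20] I3 complete
[21] R0←I3
[22] I4 operands ready; I5 dispatched to FPMUL
[25] I4 complete
[26] R1←I4
[27] I5 operands ready
[32] I5 complete
[33] R4←I5

cycle = 7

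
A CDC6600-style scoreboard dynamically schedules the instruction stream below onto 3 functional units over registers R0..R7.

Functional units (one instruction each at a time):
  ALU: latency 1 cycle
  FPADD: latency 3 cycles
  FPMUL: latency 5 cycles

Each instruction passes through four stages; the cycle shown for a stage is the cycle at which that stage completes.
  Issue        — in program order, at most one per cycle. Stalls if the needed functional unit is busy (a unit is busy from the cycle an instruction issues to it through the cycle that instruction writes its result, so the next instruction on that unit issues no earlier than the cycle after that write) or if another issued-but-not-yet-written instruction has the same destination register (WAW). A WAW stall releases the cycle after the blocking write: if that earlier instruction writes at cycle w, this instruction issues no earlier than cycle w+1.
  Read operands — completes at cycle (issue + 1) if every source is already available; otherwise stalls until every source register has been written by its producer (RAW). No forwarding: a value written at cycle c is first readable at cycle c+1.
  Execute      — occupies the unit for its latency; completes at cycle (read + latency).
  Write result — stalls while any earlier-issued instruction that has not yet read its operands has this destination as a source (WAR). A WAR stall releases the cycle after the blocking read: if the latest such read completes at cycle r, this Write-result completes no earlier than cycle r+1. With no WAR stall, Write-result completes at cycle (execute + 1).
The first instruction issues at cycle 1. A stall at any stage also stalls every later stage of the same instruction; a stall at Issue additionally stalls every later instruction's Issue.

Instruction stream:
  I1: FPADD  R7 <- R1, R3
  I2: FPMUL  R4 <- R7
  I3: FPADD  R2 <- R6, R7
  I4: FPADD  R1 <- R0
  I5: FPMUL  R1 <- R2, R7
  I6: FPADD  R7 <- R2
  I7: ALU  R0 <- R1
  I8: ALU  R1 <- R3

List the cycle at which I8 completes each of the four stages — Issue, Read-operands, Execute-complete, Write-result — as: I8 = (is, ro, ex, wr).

I8 = (30, 31, 32, 33)

t=1  I1 issues→FPADD
t=2  I1 reads · I2 issues→FPMUL
t=5  I1 exec-done
t=6  I1 writes R7
t=7  I2 reads · I3 issues→FPADD
t=8  I3 reads
t=11  I3 exec-done
t=12  I2 exec-done · I3 writes R2
t=13  I2 writes R4 · I4 issues→FPADD
t=14  I4 reads
t=17  I4 exec-done
t=18  I4 writes R1
t=19  I5 issues→FPMUL
t=20  I5 reads · I6 issues→FPADD
t=21  I6 reads · I7 issues→ALU
t=24  I6 exec-done
t=25  I5 exec-done · I6 writes R7
t=26  I5 writes R1
t=27  I7 reads
t=28  I7 exec-done
t=29  I7 writes R0
t=30  I8 issues→ALU
t=31  I8 reads
t=32  I8 exec-done
t=33  I8 writes R1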